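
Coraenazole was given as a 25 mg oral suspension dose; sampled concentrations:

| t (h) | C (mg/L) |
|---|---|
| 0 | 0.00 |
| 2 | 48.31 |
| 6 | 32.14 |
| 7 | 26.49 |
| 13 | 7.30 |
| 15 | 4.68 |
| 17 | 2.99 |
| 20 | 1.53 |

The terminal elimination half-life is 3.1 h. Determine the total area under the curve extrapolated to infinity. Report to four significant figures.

Trapezoidal AUC_0→20:
  [0→2]: (0.00+48.31)/2 × 2 = 48.31
  [2→6]: (48.31+32.14)/2 × 4 = 160.9
  [6→7]: (32.14+26.49)/2 × 1 = 29.315
  [7→13]: (26.49+7.30)/2 × 6 = 101.37
  [13→15]: (7.30+4.68)/2 × 2 = 11.98
  [15→17]: (4.68+2.99)/2 × 2 = 7.67
  [17→20]: (2.99+1.53)/2 × 3 = 6.78
  Sum = 366.325 mg/L·h
k_e = ln2 / t½ = 0.693147 / 3.1 = 0.2236 h^-1
Extrapolated tail: C_last / k_e = 1.53 / 0.2236 = 6.843
AUC_0→∞ = 366.325 + 6.843 = 373.168 mg/L·h

AUC = 373.2 mg/L·h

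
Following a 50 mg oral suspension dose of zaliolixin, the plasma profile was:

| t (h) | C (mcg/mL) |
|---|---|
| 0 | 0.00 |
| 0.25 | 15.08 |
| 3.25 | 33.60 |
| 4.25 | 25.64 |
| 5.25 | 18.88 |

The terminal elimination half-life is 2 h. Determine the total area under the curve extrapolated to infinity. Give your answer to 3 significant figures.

AUC = 181 mcg/mL·h

Trapezoidal AUC_0→5.25:
  [0→0.25]: (0.00+15.08)/2 × 0.25 = 1.885
  [0.25→3.25]: (15.08+33.60)/2 × 3 = 73.02
  [3.25→4.25]: (33.60+25.64)/2 × 1 = 29.62
  [4.25→5.25]: (25.64+18.88)/2 × 1 = 22.26
  Sum = 126.785 mcg/mL·h
k_e = ln2 / t½ = 0.693147 / 2 = 0.3466 h^-1
Extrapolated tail: C_last / k_e = 18.88 / 0.3466 = 54.472
AUC_0→∞ = 126.785 + 54.472 = 181.257 mcg/mL·h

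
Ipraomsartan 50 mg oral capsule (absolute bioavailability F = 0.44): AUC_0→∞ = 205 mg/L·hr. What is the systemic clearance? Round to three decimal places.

CL = F × Dose / AUC_0→∞
   = 0.44 × 50 / 205 = 0.107317 L/hr

CL = 0.107 L/hr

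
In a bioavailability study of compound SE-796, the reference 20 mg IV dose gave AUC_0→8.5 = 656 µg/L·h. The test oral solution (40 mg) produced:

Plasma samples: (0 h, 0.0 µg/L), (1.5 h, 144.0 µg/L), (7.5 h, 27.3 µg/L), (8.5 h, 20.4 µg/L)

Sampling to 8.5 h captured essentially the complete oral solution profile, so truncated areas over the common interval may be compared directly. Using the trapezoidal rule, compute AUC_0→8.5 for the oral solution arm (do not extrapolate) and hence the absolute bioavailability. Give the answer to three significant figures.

F = 0.492

Trapezoidal AUC_0→8.5 (oral solution):
  [0→1.5]: (0.0+144.0)/2 × 1.5 = 108.0
  [1.5→7.5]: (144.0+27.3)/2 × 6 = 513.9
  [7.5→8.5]: (27.3+20.4)/2 × 1 = 23.85
  Sum = 645.75 µg/L·h
F = (AUC_ev/D_ev)/(AUC_iv/D_iv) = (645.75/40)/(656/20) = 16.14375/32.8 = 0.4922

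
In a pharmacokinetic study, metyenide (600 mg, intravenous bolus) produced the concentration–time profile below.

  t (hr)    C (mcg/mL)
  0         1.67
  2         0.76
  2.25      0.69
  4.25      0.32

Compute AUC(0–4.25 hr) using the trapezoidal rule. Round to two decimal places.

Trapezoidal AUC_0→4.25:
  [0→2]: (1.67+0.76)/2 × 2 = 2.43
  [2→2.25]: (0.76+0.69)/2 × 0.25 = 0.18125
  [2.25→4.25]: (0.69+0.32)/2 × 2 = 1.01
  Sum = 3.62125 mcg/mL·hr

AUC = 3.62 mcg/mL·hr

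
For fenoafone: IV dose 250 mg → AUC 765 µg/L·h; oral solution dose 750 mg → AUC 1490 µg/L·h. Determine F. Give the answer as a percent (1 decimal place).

F = (AUC_ev / D_ev) / (AUC_iv / D_iv)
  = (1490/750) / (765/250)
  = 1.98667 / 3.06 = 0.6492
  = 64.92%

F = 64.9%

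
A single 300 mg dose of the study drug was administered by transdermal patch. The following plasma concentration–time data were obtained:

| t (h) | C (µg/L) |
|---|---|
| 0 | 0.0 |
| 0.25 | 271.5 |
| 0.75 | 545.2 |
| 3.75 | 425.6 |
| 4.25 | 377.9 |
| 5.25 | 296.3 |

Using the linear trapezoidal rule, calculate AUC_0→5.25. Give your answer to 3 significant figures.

AUC = 2230 µg/L·h

Trapezoidal AUC_0→5.25:
  [0→0.25]: (0.0+271.5)/2 × 0.25 = 33.9375
  [0.25→0.75]: (271.5+545.2)/2 × 0.5 = 204.175
  [0.75→3.75]: (545.2+425.6)/2 × 3 = 1456.2
  [3.75→4.25]: (425.6+377.9)/2 × 0.5 = 200.875
  [4.25→5.25]: (377.9+296.3)/2 × 1 = 337.1
  Sum = 2232.2875 µg/L·h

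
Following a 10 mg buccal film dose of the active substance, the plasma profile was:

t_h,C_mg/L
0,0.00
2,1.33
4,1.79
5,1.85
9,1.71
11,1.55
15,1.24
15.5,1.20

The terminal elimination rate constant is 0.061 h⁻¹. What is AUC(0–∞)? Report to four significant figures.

Trapezoidal AUC_0→15.5:
  [0→2]: (0.00+1.33)/2 × 2 = 1.33
  [2→4]: (1.33+1.79)/2 × 2 = 3.12
  [4→5]: (1.79+1.85)/2 × 1 = 1.82
  [5→9]: (1.85+1.71)/2 × 4 = 7.12
  [9→11]: (1.71+1.55)/2 × 2 = 3.26
  [11→15]: (1.55+1.24)/2 × 4 = 5.58
  [15→15.5]: (1.24+1.20)/2 × 0.5 = 0.61
  Sum = 22.84 mg/L·h
Extrapolated tail: C_last / k_e = 1.20 / 0.061 = 19.672
AUC_0→∞ = 22.84 + 19.672 = 42.512 mg/L·h

AUC = 42.51 mg/L·h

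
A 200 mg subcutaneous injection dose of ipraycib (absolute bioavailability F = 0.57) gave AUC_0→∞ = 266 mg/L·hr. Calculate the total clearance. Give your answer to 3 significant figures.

CL = 0.429 L/hr

CL = F × Dose / AUC_0→∞
   = 0.57 × 200 / 266 = 0.428571 L/hr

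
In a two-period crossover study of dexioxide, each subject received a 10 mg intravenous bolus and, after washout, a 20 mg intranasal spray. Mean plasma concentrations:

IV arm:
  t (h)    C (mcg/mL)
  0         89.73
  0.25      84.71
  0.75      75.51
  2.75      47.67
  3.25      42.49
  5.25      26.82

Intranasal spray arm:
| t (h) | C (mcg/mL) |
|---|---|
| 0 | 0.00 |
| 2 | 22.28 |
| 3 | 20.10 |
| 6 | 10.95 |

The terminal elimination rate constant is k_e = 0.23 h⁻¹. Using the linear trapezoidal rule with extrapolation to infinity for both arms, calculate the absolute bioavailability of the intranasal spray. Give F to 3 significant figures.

F = 0.175

Trapezoidal AUC_0→5.25 (IV):
  [0→0.25]: (89.73+84.71)/2 × 0.25 = 21.805
  [0.25→0.75]: (84.71+75.51)/2 × 0.5 = 40.055
  [0.75→2.75]: (75.51+47.67)/2 × 2 = 123.18
  [2.75→3.25]: (47.67+42.49)/2 × 0.5 = 22.54
  [3.25→5.25]: (42.49+26.82)/2 × 2 = 69.31
  Sum = 276.89 mcg/mL·h
IV tail: 26.82/0.23 = 116.609; AUC_iv,0→∞ = 276.89 + 116.609 = 393.499 mcg/mL·h
Trapezoidal AUC_0→6 (intranasal spray):
  [0→2]: (0.00+22.28)/2 × 2 = 22.28
  [2→3]: (22.28+20.10)/2 × 1 = 21.19
  [3→6]: (20.10+10.95)/2 × 3 = 46.575
  Sum = 90.045 mcg/mL·h
intranasal spray tail: 10.95/0.23 = 47.609; AUC_ev,0→∞ = 90.045 + 47.609 = 137.654 mcg/mL·h
F = (AUC_ev/D_ev)/(AUC_iv/D_iv) = (137.654/20)/(393.499/10) = 6.8827/39.3499 = 0.1749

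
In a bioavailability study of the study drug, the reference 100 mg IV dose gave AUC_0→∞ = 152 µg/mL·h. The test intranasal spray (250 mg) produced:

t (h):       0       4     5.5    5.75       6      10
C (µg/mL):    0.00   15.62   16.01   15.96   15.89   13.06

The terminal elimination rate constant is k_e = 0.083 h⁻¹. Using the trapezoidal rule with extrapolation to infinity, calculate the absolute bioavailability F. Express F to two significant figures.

Trapezoidal AUC_0→10 (intranasal spray):
  [0→4]: (0.00+15.62)/2 × 4 = 31.24
  [4→5.5]: (15.62+16.01)/2 × 1.5 = 23.7225
  [5.5→5.75]: (16.01+15.96)/2 × 0.25 = 3.99625
  [5.75→6]: (15.96+15.89)/2 × 0.25 = 3.98125
  [6→10]: (15.89+13.06)/2 × 4 = 57.9
  Sum = 120.84 µg/mL·h
Tail: C_last/k_e = 13.06/0.083 = 157.349
AUC_0→∞ (intranasal spray) = 120.84 + 157.349 = 278.189 µg/mL·h
F = (AUC_ev/D_ev)/(AUC_iv/D_iv) = (278.189/250)/(152/100) = 1.112756/1.52 = 0.7321

F = 0.73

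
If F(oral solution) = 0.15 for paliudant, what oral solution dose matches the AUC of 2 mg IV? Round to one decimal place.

For equal systemic exposure: F × D_ev = D_iv
D_ev = D_iv / F = 2 / 0.15 = 13.3333 mg

D_oral = 13.3 mg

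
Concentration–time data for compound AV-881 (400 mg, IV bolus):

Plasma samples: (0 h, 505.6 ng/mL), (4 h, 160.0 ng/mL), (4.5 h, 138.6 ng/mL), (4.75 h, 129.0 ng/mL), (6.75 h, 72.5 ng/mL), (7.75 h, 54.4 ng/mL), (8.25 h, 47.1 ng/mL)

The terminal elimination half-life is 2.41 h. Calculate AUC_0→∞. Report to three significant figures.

Trapezoidal AUC_0→8.25:
  [0→4]: (505.6+160.0)/2 × 4 = 1331.2
  [4→4.5]: (160.0+138.6)/2 × 0.5 = 74.65
  [4.5→4.75]: (138.6+129.0)/2 × 0.25 = 33.45
  [4.75→6.75]: (129.0+72.5)/2 × 2 = 201.5
  [6.75→7.75]: (72.5+54.4)/2 × 1 = 63.45
  [7.75→8.25]: (54.4+47.1)/2 × 0.5 = 25.375
  Sum = 1729.625 ng/mL·h
k_e = ln2 / t½ = 0.693147 / 2.41 = 0.2876 h^-1
Extrapolated tail: C_last / k_e = 47.1 / 0.2876 = 163.769
AUC_0→∞ = 1729.625 + 163.769 = 1893.394 ng/mL·h

AUC = 1890 ng/mL·h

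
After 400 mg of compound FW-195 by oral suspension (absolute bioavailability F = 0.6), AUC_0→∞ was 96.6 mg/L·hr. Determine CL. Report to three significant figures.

CL = 2.48 L/hr

CL = F × Dose / AUC_0→∞
   = 0.6 × 400 / 96.6 = 2.48447 L/hr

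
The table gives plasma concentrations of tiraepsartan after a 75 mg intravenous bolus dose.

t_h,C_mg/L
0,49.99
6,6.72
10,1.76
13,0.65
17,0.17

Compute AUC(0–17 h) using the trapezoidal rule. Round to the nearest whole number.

Trapezoidal AUC_0→17:
  [0→6]: (49.99+6.72)/2 × 6 = 170.13
  [6→10]: (6.72+1.76)/2 × 4 = 16.96
  [10→13]: (1.76+0.65)/2 × 3 = 3.615
  [13→17]: (0.65+0.17)/2 × 4 = 1.64
  Sum = 192.345 mg/L·h

AUC = 192 mg/L·h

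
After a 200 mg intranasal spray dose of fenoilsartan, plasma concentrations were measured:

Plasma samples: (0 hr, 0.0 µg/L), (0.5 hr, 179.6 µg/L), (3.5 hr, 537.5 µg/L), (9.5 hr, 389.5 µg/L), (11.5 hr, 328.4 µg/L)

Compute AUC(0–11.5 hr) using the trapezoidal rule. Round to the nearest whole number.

AUC = 4619 µg/L·hr

Trapezoidal AUC_0→11.5:
  [0→0.5]: (0.0+179.6)/2 × 0.5 = 44.9
  [0.5→3.5]: (179.6+537.5)/2 × 3 = 1075.65
  [3.5→9.5]: (537.5+389.5)/2 × 6 = 2781.0
  [9.5→11.5]: (389.5+328.4)/2 × 2 = 717.9
  Sum = 4619.45 µg/L·hr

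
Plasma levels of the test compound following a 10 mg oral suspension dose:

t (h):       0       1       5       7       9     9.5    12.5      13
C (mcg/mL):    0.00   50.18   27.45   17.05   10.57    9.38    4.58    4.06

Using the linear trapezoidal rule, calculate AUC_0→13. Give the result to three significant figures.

Trapezoidal AUC_0→13:
  [0→1]: (0.00+50.18)/2 × 1 = 25.09
  [1→5]: (50.18+27.45)/2 × 4 = 155.26
  [5→7]: (27.45+17.05)/2 × 2 = 44.5
  [7→9]: (17.05+10.57)/2 × 2 = 27.62
  [9→9.5]: (10.57+9.38)/2 × 0.5 = 4.9875
  [9.5→12.5]: (9.38+4.58)/2 × 3 = 20.94
  [12.5→13]: (4.58+4.06)/2 × 0.5 = 2.16
  Sum = 280.5575 mcg/mL·h

AUC = 281 mcg/mL·h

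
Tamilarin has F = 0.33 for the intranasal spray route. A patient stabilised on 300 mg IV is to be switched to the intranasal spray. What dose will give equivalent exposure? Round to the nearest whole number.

For equal systemic exposure: F × D_ev = D_iv
D_ev = D_iv / F = 300 / 0.33 = 909.091 mg

D_intranasal = 909 mg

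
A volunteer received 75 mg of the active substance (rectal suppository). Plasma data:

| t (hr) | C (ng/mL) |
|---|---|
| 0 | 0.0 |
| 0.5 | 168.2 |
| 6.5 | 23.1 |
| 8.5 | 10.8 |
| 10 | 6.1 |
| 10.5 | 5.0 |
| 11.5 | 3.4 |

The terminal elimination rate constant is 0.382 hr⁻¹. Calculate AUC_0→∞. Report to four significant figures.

Trapezoidal AUC_0→11.5:
  [0→0.5]: (0.0+168.2)/2 × 0.5 = 42.05
  [0.5→6.5]: (168.2+23.1)/2 × 6 = 573.9
  [6.5→8.5]: (23.1+10.8)/2 × 2 = 33.9
  [8.5→10]: (10.8+6.1)/2 × 1.5 = 12.675
  [10→10.5]: (6.1+5.0)/2 × 0.5 = 2.775
  [10.5→11.5]: (5.0+3.4)/2 × 1 = 4.2
  Sum = 669.5 ng/mL·hr
Extrapolated tail: C_last / k_e = 3.4 / 0.382 = 8.901
AUC_0→∞ = 669.5 + 8.901 = 678.401 ng/mL·hr

AUC = 678.4 ng/mL·hr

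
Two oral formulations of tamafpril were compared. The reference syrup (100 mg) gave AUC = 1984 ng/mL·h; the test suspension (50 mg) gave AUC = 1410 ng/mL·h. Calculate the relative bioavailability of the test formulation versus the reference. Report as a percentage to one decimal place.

F_rel = 142.1%

F_rel = (AUC_test/D_test) / (AUC_ref/D_ref)
      = (1410/50) / (1984/100)
      = 28.2 / 19.84 = 1.4214 = 142.14%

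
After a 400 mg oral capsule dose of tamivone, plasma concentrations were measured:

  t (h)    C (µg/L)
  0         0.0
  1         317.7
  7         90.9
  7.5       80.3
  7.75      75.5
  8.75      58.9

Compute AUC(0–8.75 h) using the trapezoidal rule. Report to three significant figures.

Trapezoidal AUC_0→8.75:
  [0→1]: (0.0+317.7)/2 × 1 = 158.85
  [1→7]: (317.7+90.9)/2 × 6 = 1225.8
  [7→7.5]: (90.9+80.3)/2 × 0.5 = 42.8
  [7.5→7.75]: (80.3+75.5)/2 × 0.25 = 19.475
  [7.75→8.75]: (75.5+58.9)/2 × 1 = 67.2
  Sum = 1514.125 µg/L·h

AUC = 1510 µg/L·h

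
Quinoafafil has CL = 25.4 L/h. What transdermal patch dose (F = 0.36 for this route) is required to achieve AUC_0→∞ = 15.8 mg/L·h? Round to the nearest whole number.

Dose = 1115 mg

Dose = CL × AUC_0→∞ / F
     = 25.4 × 15.8 / 0.36 = 1114.78 mg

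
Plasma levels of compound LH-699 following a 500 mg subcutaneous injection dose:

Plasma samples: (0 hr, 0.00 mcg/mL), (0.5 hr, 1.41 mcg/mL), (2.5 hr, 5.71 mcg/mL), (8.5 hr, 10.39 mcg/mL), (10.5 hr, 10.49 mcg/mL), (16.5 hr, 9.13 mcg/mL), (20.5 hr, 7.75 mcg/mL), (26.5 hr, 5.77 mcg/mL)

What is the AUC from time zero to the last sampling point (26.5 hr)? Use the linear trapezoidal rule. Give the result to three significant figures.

Trapezoidal AUC_0→26.5:
  [0→0.5]: (0.00+1.41)/2 × 0.5 = 0.3525
  [0.5→2.5]: (1.41+5.71)/2 × 2 = 7.12
  [2.5→8.5]: (5.71+10.39)/2 × 6 = 48.3
  [8.5→10.5]: (10.39+10.49)/2 × 2 = 20.88
  [10.5→16.5]: (10.49+9.13)/2 × 6 = 58.86
  [16.5→20.5]: (9.13+7.75)/2 × 4 = 33.76
  [20.5→26.5]: (7.75+5.77)/2 × 6 = 40.56
  Sum = 209.8325 mcg/mL·hr

AUC = 210 mcg/mL·hr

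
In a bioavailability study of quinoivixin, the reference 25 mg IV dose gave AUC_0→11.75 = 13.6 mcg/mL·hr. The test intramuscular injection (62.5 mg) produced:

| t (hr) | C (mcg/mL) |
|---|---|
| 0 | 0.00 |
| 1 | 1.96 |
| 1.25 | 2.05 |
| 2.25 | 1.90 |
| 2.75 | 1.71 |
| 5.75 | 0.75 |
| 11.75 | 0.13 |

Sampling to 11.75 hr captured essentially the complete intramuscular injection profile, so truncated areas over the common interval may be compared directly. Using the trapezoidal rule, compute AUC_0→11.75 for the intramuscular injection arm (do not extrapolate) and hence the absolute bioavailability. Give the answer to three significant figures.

Trapezoidal AUC_0→11.75 (intramuscular injection):
  [0→1]: (0.00+1.96)/2 × 1 = 0.98
  [1→1.25]: (1.96+2.05)/2 × 0.25 = 0.50125
  [1.25→2.25]: (2.05+1.90)/2 × 1 = 1.975
  [2.25→2.75]: (1.90+1.71)/2 × 0.5 = 0.9025
  [2.75→5.75]: (1.71+0.75)/2 × 3 = 3.69
  [5.75→11.75]: (0.75+0.13)/2 × 6 = 2.64
  Sum = 10.68875 mcg/mL·hr
F = (AUC_ev/D_ev)/(AUC_iv/D_iv) = (10.68875/62.5)/(13.6/25) = 0.17102/0.544 = 0.3144

F = 0.314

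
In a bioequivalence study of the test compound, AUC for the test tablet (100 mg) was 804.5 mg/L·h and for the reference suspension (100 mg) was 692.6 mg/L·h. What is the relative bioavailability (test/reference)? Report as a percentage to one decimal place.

F_rel = (AUC_test/D_test) / (AUC_ref/D_ref)
      = (804.5/100) / (692.6/100)
      = 8.045 / 6.926 = 1.1616 = 116.16%

F_rel = 116.2%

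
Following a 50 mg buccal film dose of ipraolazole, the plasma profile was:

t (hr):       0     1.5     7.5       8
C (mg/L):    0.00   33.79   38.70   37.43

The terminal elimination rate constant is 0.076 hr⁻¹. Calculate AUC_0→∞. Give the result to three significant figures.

Trapezoidal AUC_0→8:
  [0→1.5]: (0.00+33.79)/2 × 1.5 = 25.3425
  [1.5→7.5]: (33.79+38.70)/2 × 6 = 217.47
  [7.5→8]: (38.70+37.43)/2 × 0.5 = 19.0325
  Sum = 261.845 mg/L·hr
Extrapolated tail: C_last / k_e = 37.43 / 0.076 = 492.500
AUC_0→∞ = 261.845 + 492.500 = 754.345 mg/L·hr

AUC = 754 mg/L·hr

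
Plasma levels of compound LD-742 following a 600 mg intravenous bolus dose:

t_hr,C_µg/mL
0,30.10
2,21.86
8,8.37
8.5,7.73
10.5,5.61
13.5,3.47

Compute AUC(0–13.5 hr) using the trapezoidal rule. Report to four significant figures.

Trapezoidal AUC_0→13.5:
  [0→2]: (30.10+21.86)/2 × 2 = 51.96
  [2→8]: (21.86+8.37)/2 × 6 = 90.69
  [8→8.5]: (8.37+7.73)/2 × 0.5 = 4.025
  [8.5→10.5]: (7.73+5.61)/2 × 2 = 13.34
  [10.5→13.5]: (5.61+3.47)/2 × 3 = 13.62
  Sum = 173.635 µg/mL·hr

AUC = 173.6 µg/mL·hr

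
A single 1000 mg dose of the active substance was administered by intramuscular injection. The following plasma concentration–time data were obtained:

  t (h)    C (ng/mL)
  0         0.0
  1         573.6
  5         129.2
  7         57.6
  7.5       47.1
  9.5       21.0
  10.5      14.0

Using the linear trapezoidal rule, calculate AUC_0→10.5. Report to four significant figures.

AUC = 1991 ng/mL·h

Trapezoidal AUC_0→10.5:
  [0→1]: (0.0+573.6)/2 × 1 = 286.8
  [1→5]: (573.6+129.2)/2 × 4 = 1405.6
  [5→7]: (129.2+57.6)/2 × 2 = 186.8
  [7→7.5]: (57.6+47.1)/2 × 0.5 = 26.175
  [7.5→9.5]: (47.1+21.0)/2 × 2 = 68.1
  [9.5→10.5]: (21.0+14.0)/2 × 1 = 17.5
  Sum = 1990.975 ng/mL·h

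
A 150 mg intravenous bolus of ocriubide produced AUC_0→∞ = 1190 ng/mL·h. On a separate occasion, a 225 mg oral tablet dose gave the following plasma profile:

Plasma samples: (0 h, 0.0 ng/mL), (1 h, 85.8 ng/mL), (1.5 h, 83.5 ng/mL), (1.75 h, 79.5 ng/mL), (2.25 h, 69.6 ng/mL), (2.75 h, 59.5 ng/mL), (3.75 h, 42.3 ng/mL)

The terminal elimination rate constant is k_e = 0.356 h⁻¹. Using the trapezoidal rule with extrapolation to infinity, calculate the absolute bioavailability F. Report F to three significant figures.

F = 0.193

Trapezoidal AUC_0→3.75 (oral tablet):
  [0→1]: (0.0+85.8)/2 × 1 = 42.9
  [1→1.5]: (85.8+83.5)/2 × 0.5 = 42.325
  [1.5→1.75]: (83.5+79.5)/2 × 0.25 = 20.375
  [1.75→2.25]: (79.5+69.6)/2 × 0.5 = 37.275
  [2.25→2.75]: (69.6+59.5)/2 × 0.5 = 32.275
  [2.75→3.75]: (59.5+42.3)/2 × 1 = 50.9
  Sum = 226.05 ng/mL·h
Tail: C_last/k_e = 42.3/0.356 = 118.820
AUC_0→∞ (oral tablet) = 226.05 + 118.820 = 344.87 ng/mL·h
F = (AUC_ev/D_ev)/(AUC_iv/D_iv) = (344.87/225)/(1190/150) = 1.53276/7.93333 = 0.1932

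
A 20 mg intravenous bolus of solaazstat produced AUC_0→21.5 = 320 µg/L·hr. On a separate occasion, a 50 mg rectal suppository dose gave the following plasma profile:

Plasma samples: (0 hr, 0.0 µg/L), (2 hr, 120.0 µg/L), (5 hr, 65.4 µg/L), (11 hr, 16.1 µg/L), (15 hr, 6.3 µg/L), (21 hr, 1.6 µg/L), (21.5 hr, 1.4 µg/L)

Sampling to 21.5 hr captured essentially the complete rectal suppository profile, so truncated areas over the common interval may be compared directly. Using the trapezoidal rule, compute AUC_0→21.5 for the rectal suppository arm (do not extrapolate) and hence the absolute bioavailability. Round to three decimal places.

F = 0.890

Trapezoidal AUC_0→21.5 (rectal suppository):
  [0→2]: (0.0+120.0)/2 × 2 = 120.0
  [2→5]: (120.0+65.4)/2 × 3 = 278.1
  [5→11]: (65.4+16.1)/2 × 6 = 244.5
  [11→15]: (16.1+6.3)/2 × 4 = 44.8
  [15→21]: (6.3+1.6)/2 × 6 = 23.7
  [21→21.5]: (1.6+1.4)/2 × 0.5 = 0.75
  Sum = 711.85 µg/L·hr
F = (AUC_ev/D_ev)/(AUC_iv/D_iv) = (711.85/50)/(320/20) = 14.237/16 = 0.8898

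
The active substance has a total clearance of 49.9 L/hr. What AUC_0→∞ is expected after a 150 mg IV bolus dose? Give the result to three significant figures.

AUC_0→∞ = Dose_iv / CL
        = 150 / 49.9 = 3.00601 mg/L·hr

AUC = 3.01 mg/L·hr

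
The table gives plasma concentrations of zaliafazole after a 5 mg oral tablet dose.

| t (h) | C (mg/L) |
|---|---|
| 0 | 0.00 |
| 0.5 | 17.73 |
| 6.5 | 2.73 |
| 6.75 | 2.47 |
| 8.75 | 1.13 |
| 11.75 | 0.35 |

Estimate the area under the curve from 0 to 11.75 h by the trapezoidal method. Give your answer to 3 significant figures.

Trapezoidal AUC_0→11.75:
  [0→0.5]: (0.00+17.73)/2 × 0.5 = 4.4325
  [0.5→6.5]: (17.73+2.73)/2 × 6 = 61.38
  [6.5→6.75]: (2.73+2.47)/2 × 0.25 = 0.65
  [6.75→8.75]: (2.47+1.13)/2 × 2 = 3.6
  [8.75→11.75]: (1.13+0.35)/2 × 3 = 2.22
  Sum = 72.2825 mg/L·h

AUC = 72.3 mg/L·h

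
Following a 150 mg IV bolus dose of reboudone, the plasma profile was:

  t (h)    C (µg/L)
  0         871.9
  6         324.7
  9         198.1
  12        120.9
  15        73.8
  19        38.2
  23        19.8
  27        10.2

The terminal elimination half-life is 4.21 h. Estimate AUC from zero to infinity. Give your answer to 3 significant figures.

AUC = 5610 µg/L·h

Trapezoidal AUC_0→27:
  [0→6]: (871.9+324.7)/2 × 6 = 3589.8
  [6→9]: (324.7+198.1)/2 × 3 = 784.2
  [9→12]: (198.1+120.9)/2 × 3 = 478.5
  [12→15]: (120.9+73.8)/2 × 3 = 292.05
  [15→19]: (73.8+38.2)/2 × 4 = 224.0
  [19→23]: (38.2+19.8)/2 × 4 = 116.0
  [23→27]: (19.8+10.2)/2 × 4 = 60.0
  Sum = 5544.55 µg/L·h
k_e = ln2 / t½ = 0.693147 / 4.21 = 0.1646 h^-1
Extrapolated tail: C_last / k_e = 10.2 / 0.1646 = 61.968
AUC_0→∞ = 5544.55 + 61.968 = 5606.518 µg/L·h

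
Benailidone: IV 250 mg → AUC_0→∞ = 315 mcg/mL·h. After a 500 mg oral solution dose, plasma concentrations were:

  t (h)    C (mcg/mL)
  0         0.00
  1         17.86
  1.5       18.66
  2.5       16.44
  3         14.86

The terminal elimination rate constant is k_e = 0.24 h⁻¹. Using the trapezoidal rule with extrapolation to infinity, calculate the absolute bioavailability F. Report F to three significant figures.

F = 0.167

Trapezoidal AUC_0→3 (oral solution):
  [0→1]: (0.00+17.86)/2 × 1 = 8.93
  [1→1.5]: (17.86+18.66)/2 × 0.5 = 9.13
  [1.5→2.5]: (18.66+16.44)/2 × 1 = 17.55
  [2.5→3]: (16.44+14.86)/2 × 0.5 = 7.825
  Sum = 43.435 mcg/mL·h
Tail: C_last/k_e = 14.86/0.24 = 61.917
AUC_0→∞ (oral solution) = 43.435 + 61.917 = 105.352 mcg/mL·h
F = (AUC_ev/D_ev)/(AUC_iv/D_iv) = (105.352/500)/(315/250) = 0.210704/1.26 = 0.1672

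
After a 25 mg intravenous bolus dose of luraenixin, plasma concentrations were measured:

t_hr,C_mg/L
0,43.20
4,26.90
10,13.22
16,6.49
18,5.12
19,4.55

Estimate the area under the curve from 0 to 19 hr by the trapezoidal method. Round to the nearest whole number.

Trapezoidal AUC_0→19:
  [0→4]: (43.20+26.90)/2 × 4 = 140.2
  [4→10]: (26.90+13.22)/2 × 6 = 120.36
  [10→16]: (13.22+6.49)/2 × 6 = 59.13
  [16→18]: (6.49+5.12)/2 × 2 = 11.61
  [18→19]: (5.12+4.55)/2 × 1 = 4.835
  Sum = 336.135 mg/L·hr

AUC = 336 mg/L·hr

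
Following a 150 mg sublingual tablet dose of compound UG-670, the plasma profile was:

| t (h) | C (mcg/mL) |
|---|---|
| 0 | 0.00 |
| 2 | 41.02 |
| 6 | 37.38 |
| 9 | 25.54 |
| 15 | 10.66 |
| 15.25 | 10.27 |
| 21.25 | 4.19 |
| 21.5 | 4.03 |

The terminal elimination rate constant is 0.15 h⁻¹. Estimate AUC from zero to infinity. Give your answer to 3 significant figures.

AUC = 475 mcg/mL·h

Trapezoidal AUC_0→21.5:
  [0→2]: (0.00+41.02)/2 × 2 = 41.02
  [2→6]: (41.02+37.38)/2 × 4 = 156.8
  [6→9]: (37.38+25.54)/2 × 3 = 94.38
  [9→15]: (25.54+10.66)/2 × 6 = 108.6
  [15→15.25]: (10.66+10.27)/2 × 0.25 = 2.61625
  [15.25→21.25]: (10.27+4.19)/2 × 6 = 43.38
  [21.25→21.5]: (4.19+4.03)/2 × 0.25 = 1.0275
  Sum = 447.82375 mcg/mL·h
Extrapolated tail: C_last / k_e = 4.03 / 0.15 = 26.867
AUC_0→∞ = 447.82375 + 26.867 = 474.69075 mcg/mL·h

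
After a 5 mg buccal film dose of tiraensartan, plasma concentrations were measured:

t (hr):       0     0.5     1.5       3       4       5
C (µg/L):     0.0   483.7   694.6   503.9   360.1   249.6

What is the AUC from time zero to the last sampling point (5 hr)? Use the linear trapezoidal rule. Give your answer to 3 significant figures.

Trapezoidal AUC_0→5:
  [0→0.5]: (0.0+483.7)/2 × 0.5 = 120.925
  [0.5→1.5]: (483.7+694.6)/2 × 1 = 589.15
  [1.5→3]: (694.6+503.9)/2 × 1.5 = 898.875
  [3→4]: (503.9+360.1)/2 × 1 = 432.0
  [4→5]: (360.1+249.6)/2 × 1 = 304.85
  Sum = 2345.8 µg/L·hr

AUC = 2350 µg/L·hr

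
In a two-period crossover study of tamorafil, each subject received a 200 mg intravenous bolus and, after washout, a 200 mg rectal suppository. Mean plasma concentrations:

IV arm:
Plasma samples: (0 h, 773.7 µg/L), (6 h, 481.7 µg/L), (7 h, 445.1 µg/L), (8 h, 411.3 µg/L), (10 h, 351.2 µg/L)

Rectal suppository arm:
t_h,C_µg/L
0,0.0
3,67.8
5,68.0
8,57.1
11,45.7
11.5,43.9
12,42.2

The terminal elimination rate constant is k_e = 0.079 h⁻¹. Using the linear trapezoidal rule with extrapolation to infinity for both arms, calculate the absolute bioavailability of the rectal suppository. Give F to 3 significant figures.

Trapezoidal AUC_0→10 (IV):
  [0→6]: (773.7+481.7)/2 × 6 = 3766.2
  [6→7]: (481.7+445.1)/2 × 1 = 463.4
  [7→8]: (445.1+411.3)/2 × 1 = 428.2
  [8→10]: (411.3+351.2)/2 × 2 = 762.5
  Sum = 5420.3 µg/L·h
IV tail: 351.2/0.079 = 4445.570; AUC_iv,0→∞ = 5420.3 + 4445.570 = 9865.87 µg/L·h
Trapezoidal AUC_0→12 (rectal suppository):
  [0→3]: (0.0+67.8)/2 × 3 = 101.7
  [3→5]: (67.8+68.0)/2 × 2 = 135.8
  [5→8]: (68.0+57.1)/2 × 3 = 187.65
  [8→11]: (57.1+45.7)/2 × 3 = 154.2
  [11→11.5]: (45.7+43.9)/2 × 0.5 = 22.4
  [11.5→12]: (43.9+42.2)/2 × 0.5 = 21.525
  Sum = 623.275 µg/L·h
rectal suppository tail: 42.2/0.079 = 534.177; AUC_ev,0→∞ = 623.275 + 534.177 = 1157.452 µg/L·h
F = (AUC_ev/D_ev)/(AUC_iv/D_iv) = (1157.452/200)/(9865.87/200) = 5.78726/49.32935 = 0.1173

F = 0.117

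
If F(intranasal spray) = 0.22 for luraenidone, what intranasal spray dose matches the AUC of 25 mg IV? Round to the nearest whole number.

D_intranasal = 114 mg

For equal systemic exposure: F × D_ev = D_iv
D_ev = D_iv / F = 25 / 0.22 = 113.636 mg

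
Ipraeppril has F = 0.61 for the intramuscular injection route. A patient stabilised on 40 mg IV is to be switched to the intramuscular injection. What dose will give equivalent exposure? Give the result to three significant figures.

For equal systemic exposure: F × D_ev = D_iv
D_ev = D_iv / F = 40 / 0.61 = 65.5738 mg

D_intramuscular = 65.6 mg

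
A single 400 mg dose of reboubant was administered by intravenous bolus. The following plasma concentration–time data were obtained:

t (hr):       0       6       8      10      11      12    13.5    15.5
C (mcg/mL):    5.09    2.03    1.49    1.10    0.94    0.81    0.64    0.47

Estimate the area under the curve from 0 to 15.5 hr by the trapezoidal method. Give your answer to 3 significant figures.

Trapezoidal AUC_0→15.5:
  [0→6]: (5.09+2.03)/2 × 6 = 21.36
  [6→8]: (2.03+1.49)/2 × 2 = 3.52
  [8→10]: (1.49+1.10)/2 × 2 = 2.59
  [10→11]: (1.10+0.94)/2 × 1 = 1.02
  [11→12]: (0.94+0.81)/2 × 1 = 0.875
  [12→13.5]: (0.81+0.64)/2 × 1.5 = 1.0875
  [13.5→15.5]: (0.64+0.47)/2 × 2 = 1.11
  Sum = 31.5625 mcg/mL·hr

AUC = 31.6 mcg/mL·hr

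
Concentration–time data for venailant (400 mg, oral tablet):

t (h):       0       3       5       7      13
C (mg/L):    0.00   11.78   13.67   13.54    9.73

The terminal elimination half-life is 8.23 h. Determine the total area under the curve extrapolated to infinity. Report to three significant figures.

AUC = 256 mg/L·h

Trapezoidal AUC_0→13:
  [0→3]: (0.00+11.78)/2 × 3 = 17.67
  [3→5]: (11.78+13.67)/2 × 2 = 25.45
  [5→7]: (13.67+13.54)/2 × 2 = 27.21
  [7→13]: (13.54+9.73)/2 × 6 = 69.81
  Sum = 140.14 mg/L·h
k_e = ln2 / t½ = 0.693147 / 8.23 = 0.0842 h^-1
Extrapolated tail: C_last / k_e = 9.73 / 0.0842 = 115.558
AUC_0→∞ = 140.14 + 115.558 = 255.698 mg/L·h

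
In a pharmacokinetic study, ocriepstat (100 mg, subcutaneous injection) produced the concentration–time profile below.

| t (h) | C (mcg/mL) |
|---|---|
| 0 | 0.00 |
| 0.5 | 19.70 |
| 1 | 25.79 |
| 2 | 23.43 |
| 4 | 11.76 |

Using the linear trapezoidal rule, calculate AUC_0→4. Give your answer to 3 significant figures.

Trapezoidal AUC_0→4:
  [0→0.5]: (0.00+19.70)/2 × 0.5 = 4.925
  [0.5→1]: (19.70+25.79)/2 × 0.5 = 11.3725
  [1→2]: (25.79+23.43)/2 × 1 = 24.61
  [2→4]: (23.43+11.76)/2 × 2 = 35.19
  Sum = 76.0975 mcg/mL·h

AUC = 76.1 mcg/mL·h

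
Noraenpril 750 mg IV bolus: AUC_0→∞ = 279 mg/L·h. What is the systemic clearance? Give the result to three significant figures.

CL = 2.69 L/h

CL = Dose_iv / AUC_0→∞
   = 750 / 279 = 2.68817 L/h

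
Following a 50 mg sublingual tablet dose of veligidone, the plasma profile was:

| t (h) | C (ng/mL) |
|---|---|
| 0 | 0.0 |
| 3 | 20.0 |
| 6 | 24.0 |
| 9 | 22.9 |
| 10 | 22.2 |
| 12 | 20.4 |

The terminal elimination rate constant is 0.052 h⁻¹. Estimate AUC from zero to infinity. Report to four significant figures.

Trapezoidal AUC_0→12:
  [0→3]: (0.0+20.0)/2 × 3 = 30.0
  [3→6]: (20.0+24.0)/2 × 3 = 66.0
  [6→9]: (24.0+22.9)/2 × 3 = 70.35
  [9→10]: (22.9+22.2)/2 × 1 = 22.55
  [10→12]: (22.2+20.4)/2 × 2 = 42.6
  Sum = 231.5 ng/mL·h
Extrapolated tail: C_last / k_e = 20.4 / 0.052 = 392.308
AUC_0→∞ = 231.5 + 392.308 = 623.808 ng/mL·h

AUC = 623.8 ng/mL·h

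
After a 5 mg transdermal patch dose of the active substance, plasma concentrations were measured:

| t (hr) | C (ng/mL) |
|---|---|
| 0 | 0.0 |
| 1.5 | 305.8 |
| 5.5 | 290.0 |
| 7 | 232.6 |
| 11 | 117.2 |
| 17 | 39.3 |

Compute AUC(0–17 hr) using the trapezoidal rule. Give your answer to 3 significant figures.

AUC = 2980 ng/mL·hr

Trapezoidal AUC_0→17:
  [0→1.5]: (0.0+305.8)/2 × 1.5 = 229.35
  [1.5→5.5]: (305.8+290.0)/2 × 4 = 1191.6
  [5.5→7]: (290.0+232.6)/2 × 1.5 = 391.95
  [7→11]: (232.6+117.2)/2 × 4 = 699.6
  [11→17]: (117.2+39.3)/2 × 6 = 469.5
  Sum = 2982.0 ng/mL·hr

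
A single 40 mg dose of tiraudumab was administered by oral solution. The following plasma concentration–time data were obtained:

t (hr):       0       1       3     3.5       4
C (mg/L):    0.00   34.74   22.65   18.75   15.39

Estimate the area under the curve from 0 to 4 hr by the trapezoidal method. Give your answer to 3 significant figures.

Trapezoidal AUC_0→4:
  [0→1]: (0.00+34.74)/2 × 1 = 17.37
  [1→3]: (34.74+22.65)/2 × 2 = 57.39
  [3→3.5]: (22.65+18.75)/2 × 0.5 = 10.35
  [3.5→4]: (18.75+15.39)/2 × 0.5 = 8.535
  Sum = 93.645 mg/L·hr

AUC = 93.6 mg/L·hr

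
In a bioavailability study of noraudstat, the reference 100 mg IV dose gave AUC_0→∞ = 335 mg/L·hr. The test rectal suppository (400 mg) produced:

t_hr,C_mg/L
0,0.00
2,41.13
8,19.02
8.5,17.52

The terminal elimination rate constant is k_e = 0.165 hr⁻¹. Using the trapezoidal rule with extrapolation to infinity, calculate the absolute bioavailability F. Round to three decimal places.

Trapezoidal AUC_0→8.5 (rectal suppository):
  [0→2]: (0.00+41.13)/2 × 2 = 41.13
  [2→8]: (41.13+19.02)/2 × 6 = 180.45
  [8→8.5]: (19.02+17.52)/2 × 0.5 = 9.135
  Sum = 230.715 mg/L·hr
Tail: C_last/k_e = 17.52/0.165 = 106.182
AUC_0→∞ (rectal suppository) = 230.715 + 106.182 = 336.897 mg/L·hr
F = (AUC_ev/D_ev)/(AUC_iv/D_iv) = (336.897/400)/(335/100) = 0.8422425/3.35 = 0.2514

F = 0.251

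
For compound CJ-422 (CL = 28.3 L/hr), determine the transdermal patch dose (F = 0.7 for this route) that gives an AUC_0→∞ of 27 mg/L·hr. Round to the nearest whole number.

Dose = 1092 mg

Dose = CL × AUC_0→∞ / F
     = 28.3 × 27 / 0.7 = 1091.57 mg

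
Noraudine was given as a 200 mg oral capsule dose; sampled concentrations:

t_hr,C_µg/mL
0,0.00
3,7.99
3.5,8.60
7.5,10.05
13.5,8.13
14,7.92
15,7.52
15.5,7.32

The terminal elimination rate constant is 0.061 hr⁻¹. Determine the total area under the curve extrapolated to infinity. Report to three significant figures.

AUC = 243 µg/mL·hr

Trapezoidal AUC_0→15.5:
  [0→3]: (0.00+7.99)/2 × 3 = 11.985
  [3→3.5]: (7.99+8.60)/2 × 0.5 = 4.1475
  [3.5→7.5]: (8.60+10.05)/2 × 4 = 37.3
  [7.5→13.5]: (10.05+8.13)/2 × 6 = 54.54
  [13.5→14]: (8.13+7.92)/2 × 0.5 = 4.0125
  [14→15]: (7.92+7.52)/2 × 1 = 7.72
  [15→15.5]: (7.52+7.32)/2 × 0.5 = 3.71
  Sum = 123.415 µg/mL·hr
Extrapolated tail: C_last / k_e = 7.32 / 0.061 = 120.000
AUC_0→∞ = 123.415 + 120.000 = 243.415 µg/mL·hr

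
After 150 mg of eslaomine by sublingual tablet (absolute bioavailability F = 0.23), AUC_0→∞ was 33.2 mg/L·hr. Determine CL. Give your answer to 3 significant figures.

CL = 1.04 L/hr

CL = F × Dose / AUC_0→∞
   = 0.23 × 150 / 33.2 = 1.03916 L/hr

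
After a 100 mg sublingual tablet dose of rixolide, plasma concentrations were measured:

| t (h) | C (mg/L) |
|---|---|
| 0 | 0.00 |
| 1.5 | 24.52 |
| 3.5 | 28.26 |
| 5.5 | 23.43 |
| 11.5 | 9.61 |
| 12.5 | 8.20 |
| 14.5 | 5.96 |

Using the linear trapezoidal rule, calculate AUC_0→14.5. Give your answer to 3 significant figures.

Trapezoidal AUC_0→14.5:
  [0→1.5]: (0.00+24.52)/2 × 1.5 = 18.39
  [1.5→3.5]: (24.52+28.26)/2 × 2 = 52.78
  [3.5→5.5]: (28.26+23.43)/2 × 2 = 51.69
  [5.5→11.5]: (23.43+9.61)/2 × 6 = 99.12
  [11.5→12.5]: (9.61+8.20)/2 × 1 = 8.905
  [12.5→14.5]: (8.20+5.96)/2 × 2 = 14.16
  Sum = 245.045 mg/L·h

AUC = 245 mg/L·h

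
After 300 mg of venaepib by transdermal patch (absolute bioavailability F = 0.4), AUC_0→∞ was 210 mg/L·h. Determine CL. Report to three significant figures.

CL = 0.571 L/h

CL = F × Dose / AUC_0→∞
   = 0.4 × 300 / 210 = 0.571429 L/h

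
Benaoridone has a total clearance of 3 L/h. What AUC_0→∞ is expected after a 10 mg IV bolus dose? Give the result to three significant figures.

AUC_0→∞ = Dose_iv / CL
        = 10 / 3 = 3.33333 mg/L·h

AUC = 3.33 mg/L·h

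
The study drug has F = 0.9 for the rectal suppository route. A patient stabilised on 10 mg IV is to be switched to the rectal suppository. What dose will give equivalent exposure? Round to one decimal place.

D_rectal = 11.1 mg

For equal systemic exposure: F × D_ev = D_iv
D_ev = D_iv / F = 10 / 0.9 = 11.1111 mg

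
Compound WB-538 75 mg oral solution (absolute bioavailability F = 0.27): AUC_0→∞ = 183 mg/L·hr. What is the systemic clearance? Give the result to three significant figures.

CL = F × Dose / AUC_0→∞
   = 0.27 × 75 / 183 = 0.110656 L/hr

CL = 0.111 L/hr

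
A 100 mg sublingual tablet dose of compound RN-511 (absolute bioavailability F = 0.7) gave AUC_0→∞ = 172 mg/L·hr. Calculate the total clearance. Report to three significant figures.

CL = 0.407 L/hr

CL = F × Dose / AUC_0→∞
   = 0.7 × 100 / 172 = 0.406977 L/hr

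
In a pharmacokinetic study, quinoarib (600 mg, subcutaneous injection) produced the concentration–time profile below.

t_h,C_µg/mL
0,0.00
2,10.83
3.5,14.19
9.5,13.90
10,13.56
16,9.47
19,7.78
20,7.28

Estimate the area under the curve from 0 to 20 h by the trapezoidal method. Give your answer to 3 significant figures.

Trapezoidal AUC_0→20:
  [0→2]: (0.00+10.83)/2 × 2 = 10.83
  [2→3.5]: (10.83+14.19)/2 × 1.5 = 18.765
  [3.5→9.5]: (14.19+13.90)/2 × 6 = 84.27
  [9.5→10]: (13.90+13.56)/2 × 0.5 = 6.865
  [10→16]: (13.56+9.47)/2 × 6 = 69.09
  [16→19]: (9.47+7.78)/2 × 3 = 25.875
  [19→20]: (7.78+7.28)/2 × 1 = 7.53
  Sum = 223.225 µg/mL·h

AUC = 223 µg/mL·h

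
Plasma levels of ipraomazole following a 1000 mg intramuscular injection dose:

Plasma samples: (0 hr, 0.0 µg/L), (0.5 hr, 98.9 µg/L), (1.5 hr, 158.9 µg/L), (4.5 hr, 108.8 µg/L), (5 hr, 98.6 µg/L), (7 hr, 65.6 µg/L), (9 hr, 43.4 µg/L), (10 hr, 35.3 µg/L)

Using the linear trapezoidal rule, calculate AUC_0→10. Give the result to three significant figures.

AUC = 920 µg/L·hr

Trapezoidal AUC_0→10:
  [0→0.5]: (0.0+98.9)/2 × 0.5 = 24.725
  [0.5→1.5]: (98.9+158.9)/2 × 1 = 128.9
  [1.5→4.5]: (158.9+108.8)/2 × 3 = 401.55
  [4.5→5]: (108.8+98.6)/2 × 0.5 = 51.85
  [5→7]: (98.6+65.6)/2 × 2 = 164.2
  [7→9]: (65.6+43.4)/2 × 2 = 109.0
  [9→10]: (43.4+35.3)/2 × 1 = 39.35
  Sum = 919.575 µg/L·hr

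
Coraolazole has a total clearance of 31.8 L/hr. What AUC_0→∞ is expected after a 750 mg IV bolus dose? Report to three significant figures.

AUC_0→∞ = Dose_iv / CL
        = 750 / 31.8 = 23.5849 mg/L·hr

AUC = 23.6 mg/L·hr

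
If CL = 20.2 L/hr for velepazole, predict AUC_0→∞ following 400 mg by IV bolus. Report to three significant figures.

AUC = 19.8 mg/L·hr

AUC_0→∞ = Dose_iv / CL
        = 400 / 20.2 = 19.802 mg/L·hr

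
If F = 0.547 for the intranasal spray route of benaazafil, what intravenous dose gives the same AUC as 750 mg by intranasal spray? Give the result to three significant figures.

Systemic exposure from an extravascular dose = F × D_ev, so the equivalent IV dose is F × D_ev.
D_iv = F × D_ev = 0.547 × 750 = 410.25 mg

D_iv = 410 mg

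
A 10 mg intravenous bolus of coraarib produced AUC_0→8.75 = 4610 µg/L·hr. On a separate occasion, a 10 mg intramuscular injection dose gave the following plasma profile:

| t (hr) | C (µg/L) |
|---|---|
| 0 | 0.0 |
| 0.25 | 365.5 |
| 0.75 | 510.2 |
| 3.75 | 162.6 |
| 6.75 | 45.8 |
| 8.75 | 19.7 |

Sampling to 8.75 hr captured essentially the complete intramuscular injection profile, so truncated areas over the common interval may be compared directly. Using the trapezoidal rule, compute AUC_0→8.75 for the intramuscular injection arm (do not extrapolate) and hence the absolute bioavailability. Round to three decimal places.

Trapezoidal AUC_0→8.75 (intramuscular injection):
  [0→0.25]: (0.0+365.5)/2 × 0.25 = 45.6875
  [0.25→0.75]: (365.5+510.2)/2 × 0.5 = 218.925
  [0.75→3.75]: (510.2+162.6)/2 × 3 = 1009.2
  [3.75→6.75]: (162.6+45.8)/2 × 3 = 312.6
  [6.75→8.75]: (45.8+19.7)/2 × 2 = 65.5
  Sum = 1651.9125 µg/L·hr
F = (AUC_ev/D_ev)/(AUC_iv/D_iv) = (1651.9125/10)/(4610/10) = 165.19125/461 = 0.3583

F = 0.358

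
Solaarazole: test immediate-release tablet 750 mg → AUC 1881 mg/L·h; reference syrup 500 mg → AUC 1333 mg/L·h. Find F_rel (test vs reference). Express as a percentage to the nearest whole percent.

F_rel = (AUC_test/D_test) / (AUC_ref/D_ref)
      = (1881/750) / (1333/500)
      = 2.508 / 2.666 = 0.9407 = 94.07%

F_rel = 94%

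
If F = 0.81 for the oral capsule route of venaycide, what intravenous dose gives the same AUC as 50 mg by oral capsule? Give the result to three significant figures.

D_iv = 40.5 mg

Systemic exposure from an extravascular dose = F × D_ev, so the equivalent IV dose is F × D_ev.
D_iv = F × D_ev = 0.81 × 50 = 40.5 mg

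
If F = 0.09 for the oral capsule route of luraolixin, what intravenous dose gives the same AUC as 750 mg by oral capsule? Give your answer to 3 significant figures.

D_iv = 67.5 mg

Systemic exposure from an extravascular dose = F × D_ev, so the equivalent IV dose is F × D_ev.
D_iv = F × D_ev = 0.09 × 750 = 67.5 mg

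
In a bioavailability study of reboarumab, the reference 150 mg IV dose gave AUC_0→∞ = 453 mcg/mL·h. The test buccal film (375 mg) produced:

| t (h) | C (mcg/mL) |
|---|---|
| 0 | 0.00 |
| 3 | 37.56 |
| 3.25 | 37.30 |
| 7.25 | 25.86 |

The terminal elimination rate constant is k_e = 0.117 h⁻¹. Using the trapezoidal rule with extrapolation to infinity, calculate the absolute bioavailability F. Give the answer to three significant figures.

F = 0.365

Trapezoidal AUC_0→7.25 (buccal film):
  [0→3]: (0.00+37.56)/2 × 3 = 56.34
  [3→3.25]: (37.56+37.30)/2 × 0.25 = 9.3575
  [3.25→7.25]: (37.30+25.86)/2 × 4 = 126.32
  Sum = 192.0175 mcg/mL·h
Tail: C_last/k_e = 25.86/0.117 = 221.026
AUC_0→∞ (buccal film) = 192.0175 + 221.026 = 413.0435 mcg/mL·h
F = (AUC_ev/D_ev)/(AUC_iv/D_iv) = (413.0435/375)/(453/150) = 1.10145/3.02 = 0.3647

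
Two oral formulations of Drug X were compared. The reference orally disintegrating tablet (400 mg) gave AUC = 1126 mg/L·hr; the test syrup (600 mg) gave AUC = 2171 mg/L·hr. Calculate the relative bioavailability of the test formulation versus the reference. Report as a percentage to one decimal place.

F_rel = (AUC_test/D_test) / (AUC_ref/D_ref)
      = (2171/600) / (1126/400)
      = 3.61833 / 2.815 = 1.2854 = 128.54%

F_rel = 128.5%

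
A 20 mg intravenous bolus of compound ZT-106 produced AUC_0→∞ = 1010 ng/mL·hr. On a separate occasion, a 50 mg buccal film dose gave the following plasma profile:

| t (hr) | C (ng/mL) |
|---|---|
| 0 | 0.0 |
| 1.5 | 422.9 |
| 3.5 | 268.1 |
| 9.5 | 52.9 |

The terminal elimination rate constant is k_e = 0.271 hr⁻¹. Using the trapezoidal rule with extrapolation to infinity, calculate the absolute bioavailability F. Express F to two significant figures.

Trapezoidal AUC_0→9.5 (buccal film):
  [0→1.5]: (0.0+422.9)/2 × 1.5 = 317.175
  [1.5→3.5]: (422.9+268.1)/2 × 2 = 691.0
  [3.5→9.5]: (268.1+52.9)/2 × 6 = 963.0
  Sum = 1971.175 ng/mL·hr
Tail: C_last/k_e = 52.9/0.271 = 195.203
AUC_0→∞ (buccal film) = 1971.175 + 195.203 = 2166.378 ng/mL·hr
F = (AUC_ev/D_ev)/(AUC_iv/D_iv) = (2166.378/50)/(1010/20) = 43.32756/50.5 = 0.8580

F = 0.86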